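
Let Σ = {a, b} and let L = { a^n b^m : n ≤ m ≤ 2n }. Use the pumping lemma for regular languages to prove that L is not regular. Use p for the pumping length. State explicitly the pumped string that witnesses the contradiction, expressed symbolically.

Assume L is regular. Let p be the pumping length given by the pumping lemma.
Take w = a^p b^p ∈ L (since p ≤ p ≤ 2p), with |w| = 2p ≥ p.
Write w = xyz as guaranteed by the lemma, with |xy| ≤ p and y is nonempty.
The first p characters of w are a's, so xy (and hence y) consists only of a's. Write y = a^k, 1 ≤ k ≤ p.
Pump with i = 2: xy^2z = a^{p+k} b^p. Now n = p+k > p = m, so the condition n ≤ m fails. Thus xy^2z ∉ L.
Contradiction. Therefore L is not regular.

a^{p+k} b^p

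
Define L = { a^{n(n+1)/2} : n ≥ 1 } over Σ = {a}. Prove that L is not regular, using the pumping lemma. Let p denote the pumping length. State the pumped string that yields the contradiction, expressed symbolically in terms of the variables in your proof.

Assume L is regular. Let p be the pumping length given by the pumping lemma.
Take w = a^{p(p+1)/2} ∈ L with |w| = p(p+1)/2 ≥ p.
The pumping lemma gives a decomposition w = xyz where |xy| ≤ p and y is nonempty.
Then y = a^k for some k with 1 ≤ k ≤ p.
Pump with i = 2: xy^2z = a^{p(p+1)/2+k}. Since 1 ≤ k ≤ p, p(p+1)/2 < p(p+1)/2+k ≤ p(p+1)/2+p < (p+1)(p+2)/2, so p(p+1)/2+k is strictly between consecutive triangular numbers. So xy^2z ∉ L.
This contradicts the pumping lemma, so L is not regular.

a^{p(p+1)/2+k}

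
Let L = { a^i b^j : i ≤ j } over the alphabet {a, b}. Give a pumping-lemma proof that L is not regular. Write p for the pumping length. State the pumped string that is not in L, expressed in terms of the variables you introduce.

Toward a contradiction, assume L is regular with pumping length p.
Choose w = a^p b^p ∈ L, with |w| = 2p ≥ p.
By the pumping lemma, w = xyz with |xy| ≤ p and |y| ≥ 1.
Because |xy| ≤ p and w begins with p copies of a, we have y = a^k with 1 ≤ k ≤ p.
Consider xy^2z = a^{p+k} b^p. Since k ≥ 1, the a-count p+k exceeds the b-count p, so i ≤ j fails; thus xy^2z ∉ L.
Contradiction. Therefore L is not regular.

a^{p+k} b^p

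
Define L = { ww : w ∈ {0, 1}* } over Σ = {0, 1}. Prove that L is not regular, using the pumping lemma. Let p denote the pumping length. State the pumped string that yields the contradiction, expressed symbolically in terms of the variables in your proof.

Assume L is regular. Let p be the pumping length given by the pumping lemma.
Take w = 0^p 1^p 0^p 1^p = uu where u = 0^p1^p; then w ∈ L and |w| = 4p ≥ p.
Write w = xyz as guaranteed by the lemma, with |xy| ≤ p and |y| > 0.
The first p characters of w are 0's, so xy (and hence y) consists only of 0's. Write y = 0^k, 1 ≤ k ≤ p.
Pump with i = 2: xy^2z = 0^{p+k} 1^p 0^p 1^p, of length 4p+k. Suppose this equals vv. The string starts with 0 and ends with 1, so v does too; thus the boundary between the two copies of v is a 1→0 transition. There is exactly one such transition, at position 2p+k, so |v| = 2p+k and |vv| = 4p+2k ≠ 4p+k since k ≥ 1. So xy^2z ∉ L.
Contradiction. Therefore L is not regular.

0^{p+k} 1^p 0^p 1^p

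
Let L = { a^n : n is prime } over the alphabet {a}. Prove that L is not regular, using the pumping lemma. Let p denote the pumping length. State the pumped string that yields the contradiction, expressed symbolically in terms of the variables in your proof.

a^{q(1+k)}

Suppose for contradiction that L is regular, and let p be the pumping length.
Let q be a prime with q ≥ p+2 (infinitely many primes exist), and take w = a^q ∈ L with |w| = q ≥ p.
Write w = xyz as guaranteed by the lemma, with |xy| ≤ p and |y| > 0.
Then y = a^k for some k with 1 ≤ k ≤ p.
Since 1 ≤ k ≤ p, |xz| = q-k. Pump with i = q+1: |xy^{q+1}z| = (q-k)+(q+1)k = q+qk = q(1+k), which is composite (both factors ≥ 2). So xy^{q+1}z = a^{q(1+k)} ∉ L.
Contradiction. Therefore L is not regular.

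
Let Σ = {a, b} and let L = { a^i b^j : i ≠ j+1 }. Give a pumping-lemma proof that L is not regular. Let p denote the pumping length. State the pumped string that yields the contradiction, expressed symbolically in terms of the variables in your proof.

Assume L is regular; let p be its pumping constant.
Choose w = a^p b^{p+p!-1}. Since p ≠ (p+p!-1)+1 = p+p!, w ∈ L; and |w| ≥ p.
Write w = xyz as guaranteed by the lemma, with |xy| ≤ p and |y| > 0.
The first p characters of w are a's, so xy (and hence y) consists only of a's. Write y = a^k, 1 ≤ k ≤ p.
Since 1 ≤ k ≤ p, k divides p!; set t = 1 + p!/k. Then xy^t z has p + (p!/k)·k = p + p! copies of a. Now the a-count is p+p! and (b-count)+1 = (p+p!-1)+1 = p+p!, so i ≠ j+1 fails. So xy^t z = a^{p+p!} b^{p+p!-1} ∉ L.
This is a contradiction; hence L is not regular.

a^{p+p!} b^{p+p!-1}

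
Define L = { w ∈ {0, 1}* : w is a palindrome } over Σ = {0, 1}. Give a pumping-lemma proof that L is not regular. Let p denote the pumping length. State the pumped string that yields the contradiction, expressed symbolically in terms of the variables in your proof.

0^{p+k} 1 0^p

Suppose for contradiction that L is regular, and let p be the pumping length.
Take w = 0^p 1 0^p, a palindrome of length 2p+1 ≥ p.
Write w = xyz as guaranteed by the lemma, with |xy| ≤ p and y is nonempty.
Because |xy| ≤ p and w begins with p copies of 0, we have y = 0^k with 1 ≤ k ≤ p.
Pump with i = 2: xy^2z = 0^{p+k} 1 0^p. Its reverse is 0^p 1 0^{p+k}, which differs from xy^2z since k ≥ 1. So xy^2z is not a palindrome and xy^2z ∉ L.
This contradicts the pumping lemma, so L is not regular.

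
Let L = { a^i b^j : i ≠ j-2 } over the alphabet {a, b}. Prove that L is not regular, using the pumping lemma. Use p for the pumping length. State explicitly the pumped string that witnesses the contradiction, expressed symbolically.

a^{p+p!} b^{p+p!+2}

Assume L is regular. Let p be the pumping length given by the pumping lemma.
Choose w = a^p b^{p+p!+2}. Since p ≠ (p+p!+2)-2 = p+p!, w ∈ L; and |w| ≥ p.
By the pumping lemma, w = xyz with |xy| ≤ p and |y| ≥ 1.
Since the first p symbols of w are all a's and |xy| ≤ p, y lies entirely in the leading a-block: y = a^k for some k with 1 ≤ k ≤ p.
Since 1 ≤ k ≤ p, k divides p!; set t = 1 + p!/k. Then xy^t z has p + (p!/k)·k = p + p! copies of a. Now the a-count is p+p! and (b-count)-2 = (p+p!+2)-2 = p+p!, so i ≠ j-2 fails. So xy^t z = a^{p+p!} b^{p+p!+2} ∉ L.
This contradicts the pumping lemma, so L is not regular.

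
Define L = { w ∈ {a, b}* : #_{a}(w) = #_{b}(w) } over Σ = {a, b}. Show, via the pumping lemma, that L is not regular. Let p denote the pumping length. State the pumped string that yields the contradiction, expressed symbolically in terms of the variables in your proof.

a^{p+k} b^p

Assume L is regular; let p be its pumping constant.
Choose w = a^p b^p ∈ L with |w| = 2p ≥ p.
By the pumping lemma, w = xyz with |xy| ≤ p and |y| > 0.
Because |xy| ≤ p and w begins with p copies of a, we have y = a^k with 1 ≤ k ≤ p.
Pump with i = 2: xy^2z = a^{p+k} b^p has p+k occurrences of a but only p of b. Since k ≥ 1 the counts differ, so xy^2z ∉ L.
This is a contradiction; hence L is not regular.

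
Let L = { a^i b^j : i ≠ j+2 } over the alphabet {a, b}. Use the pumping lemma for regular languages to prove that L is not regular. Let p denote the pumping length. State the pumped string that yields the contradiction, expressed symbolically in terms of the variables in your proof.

a^{p+p!} b^{p+p!-2}

Toward a contradiction, assume L is regular with pumping length p.
Choose w = a^p b^{p+p!-2}. Since p ≠ (p+p!-2)+2 = p+p!, w ∈ L; and |w| ≥ p.
Write w = xyz as guaranteed by the lemma, with |xy| ≤ p and |y| > 0.
Because |xy| ≤ p and w begins with p copies of a, we have y = a^k with 1 ≤ k ≤ p.
Since 1 ≤ k ≤ p, k divides p!; set t = 1 + p!/k. Then xy^t z has p + (p!/k)·k = p + p! copies of a. Now the a-count is p+p! and (b-count)+2 = (p+p!-2)+2 = p+p!, so i ≠ j+2 fails. So xy^t z = a^{p+p!} b^{p+p!-2} ∉ L.
Contradiction. Therefore L is not regular.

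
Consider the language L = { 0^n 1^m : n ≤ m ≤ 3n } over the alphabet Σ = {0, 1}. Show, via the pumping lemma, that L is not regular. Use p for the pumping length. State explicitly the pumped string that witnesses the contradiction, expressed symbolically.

Assume L is regular; let p be its pumping constant.
Take w = 0^p 1^p ∈ L (since p ≤ p ≤ 3p), with |w| = 2p ≥ p.
By the pumping lemma, w = xyz with |xy| ≤ p and |y| ≥ 1.
The first p characters of w are 0's, so xy (and hence y) consists only of 0's. Write y = 0^k, 1 ≤ k ≤ p.
Pump with i = 2: xy^2z = 0^{p+k} 1^p. Now n = p+k > p = m, so the condition n ≤ m fails. Thus xy^2z ∉ L.
This contradicts the pumping lemma, so L is not regular.

0^{p+k} 1^p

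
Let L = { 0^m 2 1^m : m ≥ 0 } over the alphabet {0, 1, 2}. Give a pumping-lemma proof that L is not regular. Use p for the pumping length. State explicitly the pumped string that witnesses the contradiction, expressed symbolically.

Toward a contradiction, assume L is regular with pumping length p.
Take w = 0^p 2 1^p ∈ L with |w| = 2p+1 ≥ p.
By the pumping lemma, w = xyz with |xy| ≤ p and |y| > 0.
Since the first p symbols of w are all 0's and |xy| ≤ p, y lies entirely in the leading 0-block: y = 0^k for some k with 1 ≤ k ≤ p.
Pump with i = 2: xy^2z = 0^{p+k} 2 1^p, which would require p+k = p. But k ≥ 1, so xy^2z ∉ L.
This contradicts the pumping lemma, so L is not regular.

0^{p+k} 2 1^p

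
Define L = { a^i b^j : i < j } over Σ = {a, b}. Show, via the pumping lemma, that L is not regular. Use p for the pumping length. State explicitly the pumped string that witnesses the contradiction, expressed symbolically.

a^{p+k} b^{p+1}

Assume L is regular; let p be its pumping constant.
Choose w = a^p b^{p+1} ∈ L, with |w| = 2p+1 ≥ p.
By the pumping lemma, w = xyz with |xy| ≤ p and |y| > 0.
Because |xy| ≤ p and w begins with p copies of a, we have y = a^k with 1 ≤ k ≤ p.
Consider xy^2z = a^{p+k} b^{p+1}. Since k ≥ 1, the a-count p+k is at least p+1, so i < j fails; thus xy^2z ∉ L.
This is a contradiction; hence L is not regular.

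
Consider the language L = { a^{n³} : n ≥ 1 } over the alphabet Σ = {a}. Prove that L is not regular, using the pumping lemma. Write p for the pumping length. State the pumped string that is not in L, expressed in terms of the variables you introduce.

Assume L is regular; let p be its pumping constant.
Take w = a^{p³} ∈ L with |w| = p³ ≥ p.
The pumping lemma gives a decomposition w = xyz where |xy| ≤ p and |y| ≥ 1.
Then y = a^k for some k with 1 ≤ k ≤ p.
Pump with i = 2: xy^2z = a^{p³+k}. Since 1 ≤ k ≤ p, p³ < p³+k ≤ p³+p < p³+3p²+3p+1 = (p+1)³, so p³+k is not a perfect cube. So xy^2z ∉ L.
This is a contradiction; hence L is not regular.

a^{p³+k}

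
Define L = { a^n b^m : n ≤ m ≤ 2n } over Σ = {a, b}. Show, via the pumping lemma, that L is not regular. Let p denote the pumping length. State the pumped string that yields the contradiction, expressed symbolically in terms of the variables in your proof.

a^{p+k} b^p

Suppose for contradiction that L is regular, and let p be the pumping length.
Take w = a^p b^p ∈ L (since p ≤ p ≤ 2p), with |w| = 2p ≥ p.
Write w = xyz as guaranteed by the lemma, with |xy| ≤ p and y is nonempty.
Since the first p symbols of w are all a's and |xy| ≤ p, y lies entirely in the leading a-block: y = a^k for some k with 1 ≤ k ≤ p.
Pump with i = 2: xy^2z = a^{p+k} b^p. Now n = p+k > p = m, so the condition n ≤ m fails. Thus xy^2z ∉ L.
Contradiction. Therefore L is not regular.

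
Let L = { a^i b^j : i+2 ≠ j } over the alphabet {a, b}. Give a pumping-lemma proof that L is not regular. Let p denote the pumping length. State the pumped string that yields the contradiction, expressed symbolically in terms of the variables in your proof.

a^{p+p!} b^{p+p!+2}

Suppose for contradiction that L is regular, and let p be the pumping length.
Choose w = a^p b^{p+p!+2}. Since p ≠ (p+p!+2)-2 = p+p!, w ∈ L; and |w| ≥ p.
Write w = xyz as guaranteed by the lemma, with |xy| ≤ p and |y| ≥ 1.
The first p characters of w are a's, so xy (and hence y) consists only of a's. Write y = a^k, 1 ≤ k ≤ p.
Since 1 ≤ k ≤ p, k divides p!; set t = 1 + p!/k. Then xy^t z has p + (p!/k)·k = p + p! copies of a. Now the a-count is p+p! and (b-count)-2 = (p+p!+2)-2 = p+p!, so i+2 ≠ j fails. So xy^t z = a^{p+p!} b^{p+p!+2} ∉ L.
This is a contradiction; hence L is not regular.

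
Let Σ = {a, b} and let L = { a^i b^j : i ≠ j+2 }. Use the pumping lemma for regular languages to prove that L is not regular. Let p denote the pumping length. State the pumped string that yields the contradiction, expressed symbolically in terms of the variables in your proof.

Assume L is regular; let p be its pumping constant.
Choose w = a^p b^{p+p!-2}. Since p ≠ (p+p!-2)+2 = p+p!, w ∈ L; and |w| ≥ p.
Write w = xyz as guaranteed by the lemma, with |xy| ≤ p and y is nonempty.
Since the first p symbols of w are all a's and |xy| ≤ p, y lies entirely in the leading a-block: y = a^k for some k with 1 ≤ k ≤ p.
Since 1 ≤ k ≤ p, k divides p!; set t = 1 + p!/k. Then xy^t z has p + (p!/k)·k = p + p! copies of a. Now the a-count is p+p! and (b-count)+2 = (p+p!-2)+2 = p+p!, so i ≠ j+2 fails. So xy^t z = a^{p+p!} b^{p+p!-2} ∉ L.
This contradicts the pumping lemma, so L is not regular.

a^{p+p!} b^{p+p!-2}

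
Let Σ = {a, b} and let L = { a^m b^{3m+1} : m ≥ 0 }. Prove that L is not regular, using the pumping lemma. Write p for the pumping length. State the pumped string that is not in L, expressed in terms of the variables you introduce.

Assume L is regular. Let p be the pumping length given by the pumping lemma.
Let w = a^p b^{3p+1} ∈ L; note |w| = 4p+1 ≥ p.
The pumping lemma gives a decomposition w = xyz where |xy| ≤ p and y is nonempty.
Because |xy| ≤ p and w begins with p copies of a, we have y = a^k with 1 ≤ k ≤ p.
Pump with i = 2: xy^2z = a^{p+k} b^{3p+1}. For this to lie in L we would need 3p+1 = 3(p+k)+1, which forces k = 0. But k ≥ 1, so xy^2z ∉ L.
This is a contradiction; hence L is not regular.

a^{p+k} b^{3p+1}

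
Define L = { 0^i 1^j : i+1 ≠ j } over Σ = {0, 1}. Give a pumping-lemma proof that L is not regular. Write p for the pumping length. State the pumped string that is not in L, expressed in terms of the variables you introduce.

Toward a contradiction, assume L is regular with pumping length p.
Choose w = 0^p 1^{p+p!+1}. Since p ≠ (p+p!+1)-1 = p+p!, w ∈ L; and |w| ≥ p.
Write w = xyz as guaranteed by the lemma, with |xy| ≤ p and y is nonempty.
The first p characters of w are 0's, so xy (and hence y) consists only of 0's. Write y = 0^k, 1 ≤ k ≤ p.
Since 1 ≤ k ≤ p, k divides p!; set t = 1 + p!/k. Then xy^t z has p + (p!/k)·k = p + p! copies of 0. Now the 0-count is p+p! and (1-count)-1 = (p+p!+1)-1 = p+p!, so i+1 ≠ j fails. So xy^t z = 0^{p+p!} 1^{p+p!+1} ∉ L.
This contradicts the pumping lemma, so L is not regular.

0^{p+p!} 1^{p+p!+1}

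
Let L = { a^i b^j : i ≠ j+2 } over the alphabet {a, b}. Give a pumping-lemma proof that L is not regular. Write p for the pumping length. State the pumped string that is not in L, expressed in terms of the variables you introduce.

a^{p+p!} b^{p+p!-2}

Toward a contradiction, assume L is regular with pumping length p.
Choose w = a^p b^{p+p!-2}. Since p ≠ (p+p!-2)+2 = p+p!, w ∈ L; and |w| ≥ p.
The pumping lemma gives a decomposition w = xyz where |xy| ≤ p and |y| > 0.
Because |xy| ≤ p and w begins with p copies of a, we have y = a^k with 1 ≤ k ≤ p.
Since 1 ≤ k ≤ p, k divides p!; set t = 1 + p!/k. Then xy^t z has p + (p!/k)·k = p + p! copies of a. Now the a-count is p+p! and (b-count)+2 = (p+p!-2)+2 = p+p!, so i ≠ j+2 fails. So xy^t z = a^{p+p!} b^{p+p!-2} ∉ L.
Contradiction. Therefore L is not regular.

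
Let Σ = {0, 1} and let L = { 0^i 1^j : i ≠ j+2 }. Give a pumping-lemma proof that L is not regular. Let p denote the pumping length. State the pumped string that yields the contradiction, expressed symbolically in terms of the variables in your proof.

0^{p+p!} 1^{p+p!-2}

Assume L is regular. Let p be the pumping length given by the pumping lemma.
Choose w = 0^p 1^{p+p!-2}. Since p ≠ (p+p!-2)+2 = p+p!, w ∈ L; and |w| ≥ p.
Write w = xyz as guaranteed by the lemma, with |xy| ≤ p and y is nonempty.
Because |xy| ≤ p and w begins with p copies of 0, we have y = 0^k with 1 ≤ k ≤ p.
Since 1 ≤ k ≤ p, k divides p!; set t = 1 + p!/k. Then xy^t z has p + (p!/k)·k = p + p! copies of 0. Now the 0-count is p+p! and (1-count)+2 = (p+p!-2)+2 = p+p!, so i ≠ j+2 fails. So xy^t z = 0^{p+p!} 1^{p+p!-2} ∉ L.
This contradicts the pumping lemma, so L is not regular.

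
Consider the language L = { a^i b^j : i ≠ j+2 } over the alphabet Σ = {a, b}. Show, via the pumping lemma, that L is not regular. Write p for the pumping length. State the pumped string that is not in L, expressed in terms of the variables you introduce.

Toward a contradiction, assume L is regular with pumping length p.
Choose w = a^p b^{p+p!-2}. Since p ≠ (p+p!-2)+2 = p+p!, w ∈ L; and |w| ≥ p.
The pumping lemma gives a decomposition w = xyz where |xy| ≤ p and |y| > 0.
The first p characters of w are a's, so xy (and hence y) consists only of a's. Write y = a^k, 1 ≤ k ≤ p.
Since 1 ≤ k ≤ p, k divides p!; set t = 1 + p!/k. Then xy^t z has p + (p!/k)·k = p + p! copies of a. Now the a-count is p+p! and (b-count)+2 = (p+p!-2)+2 = p+p!, so i ≠ j+2 fails. So xy^t z = a^{p+p!} b^{p+p!-2} ∉ L.
This contradicts the pumping lemma, so L is not regular.

a^{p+p!} b^{p+p!-2}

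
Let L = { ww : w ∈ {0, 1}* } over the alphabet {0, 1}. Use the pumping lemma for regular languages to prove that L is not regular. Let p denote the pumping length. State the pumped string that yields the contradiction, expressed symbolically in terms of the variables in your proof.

Assume L is regular. Let p be the pumping length given by the pumping lemma.
Take w = 0^p 1^p 0^p 1^p = uu where u = 0^p1^p; then w ∈ L and |w| = 4p ≥ p.
The pumping lemma gives a decomposition w = xyz where |xy| ≤ p and y is nonempty.
Because |xy| ≤ p and w begins with p copies of 0, we have y = 0^k with 1 ≤ k ≤ p.
Pump with i = 2: xy^2z = 0^{p+k} 1^p 0^p 1^p, of length 4p+k. Suppose this equals vv. The string starts with 0 and ends with 1, so v does too; thus the boundary between the two copies of v is a 1→0 transition. There is exactly one such transition, at position 2p+k, so |v| = 2p+k and |vv| = 4p+2k ≠ 4p+k since k ≥ 1. So xy^2z ∉ L.
This is a contradiction; hence L is not regular.

0^{p+k} 1^p 0^p 1^p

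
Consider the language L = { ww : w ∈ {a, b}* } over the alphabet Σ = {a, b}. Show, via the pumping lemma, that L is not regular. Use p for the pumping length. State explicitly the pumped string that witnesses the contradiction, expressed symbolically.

a^{p+k} b^p a^p b^p

Assume L is regular. Let p be the pumping length given by the pumping lemma.
Take w = a^p b^p a^p b^p = uu where u = a^pb^p; then w ∈ L and |w| = 4p ≥ p.
The pumping lemma gives a decomposition w = xyz where |xy| ≤ p and |y| > 0.
The first p characters of w are a's, so xy (and hence y) consists only of a's. Write y = a^k, 1 ≤ k ≤ p.
Pump with i = 2: xy^2z = a^{p+k} b^p a^p b^p, of length 4p+k. Suppose this equals vv. The string starts with a and ends with b, so v does too; thus the boundary between the two copies of v is a b→a transition. There is exactly one such transition, at position 2p+k, so |v| = 2p+k and |vv| = 4p+2k ≠ 4p+k since k ≥ 1. So xy^2z ∉ L.
This contradicts the pumping lemma, so L is not regular.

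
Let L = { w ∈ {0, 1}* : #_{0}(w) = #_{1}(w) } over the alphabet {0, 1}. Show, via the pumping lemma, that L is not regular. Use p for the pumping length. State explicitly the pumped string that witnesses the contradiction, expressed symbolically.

Assume L is regular; let p be its pumping constant.
Choose w = 0^p 1^p ∈ L with |w| = 2p ≥ p.
By the pumping lemma, w = xyz with |xy| ≤ p and |y| > 0.
The first p characters of w are 0's, so xy (and hence y) consists only of 0's. Write y = 0^k, 1 ≤ k ≤ p.
Pump with i = 2: xy^2z = 0^{p+k} 1^p has p+k occurrences of 0 but only p of 1. Since k ≥ 1 the counts differ, so xy^2z ∉ L.
Contradiction. Therefore L is not regular.

0^{p+k} 1^p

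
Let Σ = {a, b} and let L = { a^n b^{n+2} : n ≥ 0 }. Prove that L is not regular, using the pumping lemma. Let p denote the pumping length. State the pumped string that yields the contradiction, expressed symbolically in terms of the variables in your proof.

a^{p+k} b^{p+2}

Toward a contradiction, assume L is regular with pumping length p.
Choose w = a^p b^{p+2}, which is in L with |w| = 2p+2 ≥ p.
The pumping lemma gives a decomposition w = xyz where |xy| ≤ p and |y| > 0.
The first p characters of w are a's, so xy (and hence y) consists only of a's. Write y = a^k, 1 ≤ k ≤ p.
Pump with i = 2: xy^2z = a^{p+k} b^{p+2}. For this to lie in L we would need p+2 = (p+k)+2, which forces k = 0. But k ≥ 1, so xy^2z ∉ L.
This contradicts the pumping lemma, so L is not regular.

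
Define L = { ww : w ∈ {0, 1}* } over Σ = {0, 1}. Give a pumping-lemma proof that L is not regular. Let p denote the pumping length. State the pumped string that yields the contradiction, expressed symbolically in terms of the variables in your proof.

0^{p+k} 1^p 0^p 1^p

Assume L is regular. Let p be the pumping length given by the pumping lemma.
Take w = 0^p 1^p 0^p 1^p = uu where u = 0^p1^p; then w ∈ L and |w| = 4p ≥ p.
Write w = xyz as guaranteed by the lemma, with |xy| ≤ p and |y| ≥ 1.
Since the first p symbols of w are all 0's and |xy| ≤ p, y lies entirely in the leading 0-block: y = 0^k for some k with 1 ≤ k ≤ p.
Pump with i = 2: xy^2z = 0^{p+k} 1^p 0^p 1^p, of length 4p+k. Suppose this equals vv. The string starts with 0 and ends with 1, so v does too; thus the boundary between the two copies of v is a 1→0 transition. There is exactly one such transition, at position 2p+k, so |v| = 2p+k and |vv| = 4p+2k ≠ 4p+k since k ≥ 1. So xy^2z ∉ L.
This is a contradiction; hence L is not regular.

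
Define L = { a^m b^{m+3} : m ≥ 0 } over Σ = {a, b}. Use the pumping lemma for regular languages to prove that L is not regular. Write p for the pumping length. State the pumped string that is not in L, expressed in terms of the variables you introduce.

Assume L is regular; let p be its pumping constant.
Let w = a^p b^{p+3} ∈ L; note |w| = 2p+3 ≥ p.
Write w = xyz as guaranteed by the lemma, with |xy| ≤ p and |y| ≥ 1.
The first p characters of w are a's, so xy (and hence y) consists only of a's. Write y = a^k, 1 ≤ k ≤ p.
Pump with i = 2: xy^2z = a^{p+k} b^{p+3}. For this to lie in L we would need p+3 = (p+k)+3, which forces k = 0. But k ≥ 1, so xy^2z ∉ L.
Contradiction. Therefore L is not regular.

a^{p+k} b^{p+3}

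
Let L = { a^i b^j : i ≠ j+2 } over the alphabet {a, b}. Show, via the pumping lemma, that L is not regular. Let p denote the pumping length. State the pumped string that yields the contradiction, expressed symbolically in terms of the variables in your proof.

a^{p+p!} b^{p+p!-2}

Assume L is regular; let p be its pumping constant.
Choose w = a^p b^{p+p!-2}. Since p ≠ (p+p!-2)+2 = p+p!, w ∈ L; and |w| ≥ p.
The pumping lemma gives a decomposition w = xyz where |xy| ≤ p and |y| > 0.
Because |xy| ≤ p and w begins with p copies of a, we have y = a^k with 1 ≤ k ≤ p.
Since 1 ≤ k ≤ p, k divides p!; set t = 1 + p!/k. Then xy^t z has p + (p!/k)·k = p + p! copies of a. Now the a-count is p+p! and (b-count)+2 = (p+p!-2)+2 = p+p!, so i ≠ j+2 fails. So xy^t z = a^{p+p!} b^{p+p!-2} ∉ L.
This contradicts the pumping lemma, so L is not regular.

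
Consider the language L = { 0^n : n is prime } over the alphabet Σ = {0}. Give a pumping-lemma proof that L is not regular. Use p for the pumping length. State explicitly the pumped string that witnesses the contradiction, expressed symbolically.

Suppose for contradiction that L is regular, and let p be the pumping length.
Let q be a prime with q ≥ p+2 (infinitely many primes exist), and take w = 0^q ∈ L with |w| = q ≥ p.
The pumping lemma gives a decomposition w = xyz where |xy| ≤ p and |y| > 0.
Then y = 0^k for some k with 1 ≤ k ≤ p.
Since 1 ≤ k ≤ p, |xz| = q-k. Pump with i = q+1: |xy^{q+1}z| = (q-k)+(q+1)k = q+qk = q(1+k), which is composite (both factors ≥ 2). So xy^{q+1}z = 0^{q(1+k)} ∉ L.
Contradiction. Therefore L is not regular.

0^{q(1+k)}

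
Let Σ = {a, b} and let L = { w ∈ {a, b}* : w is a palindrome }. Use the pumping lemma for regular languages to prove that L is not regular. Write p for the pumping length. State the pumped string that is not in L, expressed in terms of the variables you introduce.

Suppose for contradiction that L is regular, and let p be the pumping length.
Take w = a^p b a^p, a palindrome of length 2p+1 ≥ p.
By the pumping lemma, w = xyz with |xy| ≤ p and |y| > 0.
The first p characters of w are a's, so xy (and hence y) consists only of a's. Write y = a^k, 1 ≤ k ≤ p.
Pump with i = 2: xy^2z = a^{p+k} b a^p. Its reverse is a^p b a^{p+k}, which differs from xy^2z since k ≥ 1. So xy^2z is not a palindrome and xy^2z ∉ L.
This is a contradiction; hence L is not regular.

a^{p+k} b a^p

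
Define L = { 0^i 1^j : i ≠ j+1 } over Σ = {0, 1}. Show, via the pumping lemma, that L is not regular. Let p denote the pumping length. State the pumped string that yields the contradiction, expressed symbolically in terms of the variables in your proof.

0^{p+p!} 1^{p+p!-1}

Suppose for contradiction that L is regular, and let p be the pumping length.
Choose w = 0^p 1^{p+p!-1}. Since p ≠ (p+p!-1)+1 = p+p!, w ∈ L; and |w| ≥ p.
The pumping lemma gives a decomposition w = xyz where |xy| ≤ p and y is nonempty.
Since the first p symbols of w are all 0's and |xy| ≤ p, y lies entirely in the leading 0-block: y = 0^k for some k with 1 ≤ k ≤ p.
Since 1 ≤ k ≤ p, k divides p!; set t = 1 + p!/k. Then xy^t z has p + (p!/k)·k = p + p! copies of 0. Now the 0-count is p+p! and (1-count)+1 = (p+p!-1)+1 = p+p!, so i ≠ j+1 fails. So xy^t z = 0^{p+p!} 1^{p+p!-1} ∉ L.
This is a contradiction; hence L is not regular.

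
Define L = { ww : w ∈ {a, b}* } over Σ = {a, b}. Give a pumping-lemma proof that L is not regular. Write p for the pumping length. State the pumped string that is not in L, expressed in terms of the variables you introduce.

a^{p+k} b^p a^p b^p

Toward a contradiction, assume L is regular with pumping length p.
Take w = a^p b^p a^p b^p = uu where u = a^pb^p; then w ∈ L and |w| = 4p ≥ p.
By the pumping lemma, w = xyz with |xy| ≤ p and |y| > 0.
Because |xy| ≤ p and w begins with p copies of a, we have y = a^k with 1 ≤ k ≤ p.
Pump with i = 2: xy^2z = a^{p+k} b^p a^p b^p, of length 4p+k. Suppose this equals vv. The string starts with a and ends with b, so v does too; thus the boundary between the two copies of v is a b→a transition. There is exactly one such transition, at position 2p+k, so |v| = 2p+k and |vv| = 4p+2k ≠ 4p+k since k ≥ 1. So xy^2z ∉ L.
This is a contradiction; hence L is not regular.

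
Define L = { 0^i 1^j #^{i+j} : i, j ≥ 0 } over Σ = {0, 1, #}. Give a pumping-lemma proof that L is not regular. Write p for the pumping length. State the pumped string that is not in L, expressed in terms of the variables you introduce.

0^{p+k} 1^p #^{2p}

Suppose for contradiction that L is regular, and let p be the pumping length.
Take w = 0^p 1^p #^{2p} ∈ L (with i=j=p, i+j=2p), |w| = 4p ≥ p.
By the pumping lemma, w = xyz with |xy| ≤ p and |y| > 0.
Because |xy| ≤ p and w begins with p copies of 0, we have y = 0^k with 1 ≤ k ≤ p.
Consider xy^2z = 0^{p+k} 1^p #^{2p}. Now the 0- and 1-counts sum to 2p+k, but the #-count is 2p ≠ 2p+k. So xy^2z ∉ L.
This contradicts the pumping lemma, so L is not regular.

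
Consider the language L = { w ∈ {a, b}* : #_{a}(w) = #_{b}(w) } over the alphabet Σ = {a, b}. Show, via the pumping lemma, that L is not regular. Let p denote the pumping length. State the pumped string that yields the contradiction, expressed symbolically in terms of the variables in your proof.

a^{p+k} b^p

Assume L is regular. Let p be the pumping length given by the pumping lemma.
Choose w = a^p b^p ∈ L with |w| = 2p ≥ p.
Write w = xyz as guaranteed by the lemma, with |xy| ≤ p and |y| ≥ 1.
The first p characters of w are a's, so xy (and hence y) consists only of a's. Write y = a^k, 1 ≤ k ≤ p.
Pump with i = 2: xy^2z = a^{p+k} b^p has p+k occurrences of a but only p of b. Since k ≥ 1 the counts differ, so xy^2z ∉ L.
This contradicts the pumping lemma, so L is not regular.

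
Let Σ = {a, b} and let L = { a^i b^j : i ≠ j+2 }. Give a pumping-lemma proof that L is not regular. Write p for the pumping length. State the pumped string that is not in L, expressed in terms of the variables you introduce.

Toward a contradiction, assume L is regular with pumping length p.
Choose w = a^p b^{p+p!-2}. Since p ≠ (p+p!-2)+2 = p+p!, w ∈ L; and |w| ≥ p.
Write w = xyz as guaranteed by the lemma, with |xy| ≤ p and |y| ≥ 1.
Because |xy| ≤ p and w begins with p copies of a, we have y = a^k with 1 ≤ k ≤ p.
Since 1 ≤ k ≤ p, k divides p!; set t = 1 + p!/k. Then xy^t z has p + (p!/k)·k = p + p! copies of a. Now the a-count is p+p! and (b-count)+2 = (p+p!-2)+2 = p+p!, so i ≠ j+2 fails. So xy^t z = a^{p+p!} b^{p+p!-2} ∉ L.
This contradicts the pumping lemma, so L is not regular.

a^{p+p!} b^{p+p!-2}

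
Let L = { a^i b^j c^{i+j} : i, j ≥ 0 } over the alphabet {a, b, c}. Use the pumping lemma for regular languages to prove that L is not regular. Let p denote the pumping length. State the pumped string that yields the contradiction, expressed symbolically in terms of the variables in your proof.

Toward a contradiction, assume L is regular with pumping length p.
Take w = a^p b^p c^{2p} ∈ L (with i=j=p, i+j=2p), |w| = 4p ≥ p.
By the pumping lemma, w = xyz with |xy| ≤ p and |y| > 0.
The first p characters of w are a's, so xy (and hence y) consists only of a's. Write y = a^k, 1 ≤ k ≤ p.
Consider xy^2z = a^{p+k} b^p c^{2p}. Now the a- and b-counts sum to 2p+k, but the c-count is 2p ≠ 2p+k. So xy^2z ∉ L.
This contradicts the pumping lemma, so L is not regular.

a^{p+k} b^p c^{2p}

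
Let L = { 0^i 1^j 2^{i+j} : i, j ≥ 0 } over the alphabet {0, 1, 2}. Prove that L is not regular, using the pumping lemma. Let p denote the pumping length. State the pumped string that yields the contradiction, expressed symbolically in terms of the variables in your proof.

0^{p+k} 1^p 2^{2p}

Assume L is regular; let p be its pumping constant.
Take w = 0^p 1^p 2^{2p} ∈ L (with i=j=p, i+j=2p), |w| = 4p ≥ p.
By the pumping lemma, w = xyz with |xy| ≤ p and y is nonempty.
Since the first p symbols of w are all 0's and |xy| ≤ p, y lies entirely in the leading 0-block: y = 0^k for some k with 1 ≤ k ≤ p.
Consider xy^2z = 0^{p+k} 1^p 2^{2p}. Now the 0- and 1-counts sum to 2p+k, but the 2-count is 2p ≠ 2p+k. So xy^2z ∉ L.
Contradiction. Therefore L is not regular.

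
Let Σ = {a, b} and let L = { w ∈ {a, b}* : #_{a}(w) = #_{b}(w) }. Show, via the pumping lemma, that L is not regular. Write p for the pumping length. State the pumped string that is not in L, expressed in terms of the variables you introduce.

Toward a contradiction, assume L is regular with pumping length p.
Choose w = a^p b^p ∈ L with |w| = 2p ≥ p.
Write w = xyz as guaranteed by the lemma, with |xy| ≤ p and |y| ≥ 1.
Because |xy| ≤ p and w begins with p copies of a, we have y = a^k with 1 ≤ k ≤ p.
Pump with i = 2: xy^2z = a^{p+k} b^p has p+k occurrences of a but only p of b. Since k ≥ 1 the counts differ, so xy^2z ∉ L.
This is a contradiction; hence L is not regular.

a^{p+k} b^p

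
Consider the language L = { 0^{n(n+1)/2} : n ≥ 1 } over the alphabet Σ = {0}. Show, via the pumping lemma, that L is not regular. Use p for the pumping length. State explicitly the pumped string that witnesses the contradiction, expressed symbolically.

0^{p(p+1)/2+k}

Assume L is regular; let p be its pumping constant.
Take w = 0^{p(p+1)/2} ∈ L with |w| = p(p+1)/2 ≥ p.
The pumping lemma gives a decomposition w = xyz where |xy| ≤ p and |y| ≥ 1.
Then y = 0^k for some k with 1 ≤ k ≤ p.
Pump with i = 2: xy^2z = 0^{p(p+1)/2+k}. Since 1 ≤ k ≤ p, p(p+1)/2 < p(p+1)/2+k ≤ p(p+1)/2+p < (p+1)(p+2)/2, so p(p+1)/2+k is strictly between consecutive triangular numbers. So xy^2z ∉ L.
This is a contradiction; hence L is not regular.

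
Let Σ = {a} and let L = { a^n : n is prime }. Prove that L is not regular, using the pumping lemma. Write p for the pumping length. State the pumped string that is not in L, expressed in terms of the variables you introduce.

a^{q(1+k)}

Assume L is regular; let p be its pumping constant.
Let q be a prime with q ≥ p+2 (infinitely many primes exist), and take w = a^q ∈ L with |w| = q ≥ p.
By the pumping lemma, w = xyz with |xy| ≤ p and |y| ≥ 1.
Then y = a^k for some k with 1 ≤ k ≤ p.
Since 1 ≤ k ≤ p, |xz| = q-k. Pump with i = q+1: |xy^{q+1}z| = (q-k)+(q+1)k = q+qk = q(1+k), which is composite (both factors ≥ 2). So xy^{q+1}z = a^{q(1+k)} ∉ L.
This contradicts the pumping lemma, so L is not regular.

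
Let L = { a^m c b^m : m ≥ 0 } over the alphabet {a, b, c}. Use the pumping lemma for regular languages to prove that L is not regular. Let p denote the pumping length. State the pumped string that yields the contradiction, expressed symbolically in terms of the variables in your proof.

a^{p+k} c b^p

Assume L is regular; let p be its pumping constant.
Take w = a^p c b^p ∈ L with |w| = 2p+1 ≥ p.
Write w = xyz as guaranteed by the lemma, with |xy| ≤ p and |y| > 0.
Since the first p symbols of w are all a's and |xy| ≤ p, y lies entirely in the leading a-block: y = a^k for some k with 1 ≤ k ≤ p.
Pump with i = 2: xy^2z = a^{p+k} c b^p, which would require p+k = p. But k ≥ 1, so xy^2z ∉ L.
This is a contradiction; hence L is not regular.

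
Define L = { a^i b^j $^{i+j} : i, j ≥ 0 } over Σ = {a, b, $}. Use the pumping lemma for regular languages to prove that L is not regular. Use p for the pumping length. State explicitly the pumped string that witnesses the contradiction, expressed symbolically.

Assume L is regular. Let p be the pumping length given by the pumping lemma.
Take w = a^p b^p $^{2p} ∈ L (with i=j=p, i+j=2p), |w| = 4p ≥ p.
The pumping lemma gives a decomposition w = xyz where |xy| ≤ p and |y| > 0.
The first p characters of w are a's, so xy (and hence y) consists only of a's. Write y = a^k, 1 ≤ k ≤ p.
Consider xy^2z = a^{p+k} b^p $^{2p}. Now the a- and b-counts sum to 2p+k, but the $-count is 2p ≠ 2p+k. So xy^2z ∉ L.
This contradicts the pumping lemma, so L is not regular.

a^{p+k} b^p $^{2p}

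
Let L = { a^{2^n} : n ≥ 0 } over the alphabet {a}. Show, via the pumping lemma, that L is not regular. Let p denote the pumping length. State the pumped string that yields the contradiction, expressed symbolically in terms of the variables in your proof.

a^{2^p+k}

Toward a contradiction, assume L is regular with pumping length p.
Take w = a^{2^p} ∈ L with |w| = 2^p ≥ p.
The pumping lemma gives a decomposition w = xyz where |xy| ≤ p and |y| > 0.
Then y = a^k for some k with 1 ≤ k ≤ p.
Pump with i = 2: xy^2z = a^{2^p+k}. Since 1 ≤ k ≤ p < 2^p, we have 2^p < 2^p+k < 2^{p+1}, so 2^p+k is not a power of 2. So xy^2z ∉ L.
This is a contradiction; hence L is not regular.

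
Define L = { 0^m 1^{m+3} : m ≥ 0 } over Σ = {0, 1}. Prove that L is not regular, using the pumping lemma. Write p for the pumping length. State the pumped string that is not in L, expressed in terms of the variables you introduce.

Suppose for contradiction that L is regular, and let p be the pumping length.
Take w = 0^p 1^{p+3}. Then w ∈ L and |w| = 2p+3 ≥ p.
The pumping lemma gives a decomposition w = xyz where |xy| ≤ p and |y| ≥ 1.
Because |xy| ≤ p and w begins with p copies of 0, we have y = 0^k with 1 ≤ k ≤ p.
Pump with i = 2: xy^2z = 0^{p+k} 1^{p+3}. For this to lie in L we would need p+3 = (p+k)+3, which forces k = 0. But k ≥ 1, so xy^2z ∉ L.
Contradiction. Therefore L is not regular.

0^{p+k} 1^{p+3}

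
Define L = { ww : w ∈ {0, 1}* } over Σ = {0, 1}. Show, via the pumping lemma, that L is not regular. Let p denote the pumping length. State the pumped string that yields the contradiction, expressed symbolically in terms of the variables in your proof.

Assume L is regular; let p be its pumping constant.
Take w = 0^p 1^p 0^p 1^p = uu where u = 0^p1^p; then w ∈ L and |w| = 4p ≥ p.
The pumping lemma gives a decomposition w = xyz where |xy| ≤ p and |y| > 0.
The first p characters of w are 0's, so xy (and hence y) consists only of 0's. Write y = 0^k, 1 ≤ k ≤ p.
Pump with i = 2: xy^2z = 0^{p+k} 1^p 0^p 1^p, of length 4p+k. Suppose this equals vv. The string starts with 0 and ends with 1, so v does too; thus the boundary between the two copies of v is a 1→0 transition. There is exactly one such transition, at position 2p+k, so |v| = 2p+k and |vv| = 4p+2k ≠ 4p+k since k ≥ 1. So xy^2z ∉ L.
Contradiction. Therefore L is not regular.

0^{p+k} 1^p 0^p 1^p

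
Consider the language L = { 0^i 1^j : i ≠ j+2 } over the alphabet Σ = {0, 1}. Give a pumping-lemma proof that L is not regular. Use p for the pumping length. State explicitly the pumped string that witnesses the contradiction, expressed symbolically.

Suppose for contradiction that L is regular, and let p be the pumping length.
Choose w = 0^p 1^{p+p!-2}. Since p ≠ (p+p!-2)+2 = p+p!, w ∈ L; and |w| ≥ p.
By the pumping lemma, w = xyz with |xy| ≤ p and y is nonempty.
The first p characters of w are 0's, so xy (and hence y) consists only of 0's. Write y = 0^k, 1 ≤ k ≤ p.
Since 1 ≤ k ≤ p, k divides p!; set t = 1 + p!/k. Then xy^t z has p + (p!/k)·k = p + p! copies of 0. Now the 0-count is p+p! and (1-count)+2 = (p+p!-2)+2 = p+p!, so i ≠ j+2 fails. So xy^t z = 0^{p+p!} 1^{p+p!-2} ∉ L.
Contradiction. Therefore L is not regular.

0^{p+p!} 1^{p+p!-2}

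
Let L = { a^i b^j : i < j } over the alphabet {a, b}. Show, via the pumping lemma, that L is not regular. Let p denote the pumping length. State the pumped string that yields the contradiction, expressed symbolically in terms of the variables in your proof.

a^{p+k} b^{p+1}

Assume L is regular. Let p be the pumping length given by the pumping lemma.
Choose w = a^p b^{p+1} ∈ L, with |w| = 2p+1 ≥ p.
The pumping lemma gives a decomposition w = xyz where |xy| ≤ p and |y| > 0.
Because |xy| ≤ p and w begins with p copies of a, we have y = a^k with 1 ≤ k ≤ p.
Consider xy^2z = a^{p+k} b^{p+1}. Since k ≥ 1, the a-count p+k is at least p+1, so i < j fails; thus xy^2z ∉ L.
This contradicts the pumping lemma, so L is not regular.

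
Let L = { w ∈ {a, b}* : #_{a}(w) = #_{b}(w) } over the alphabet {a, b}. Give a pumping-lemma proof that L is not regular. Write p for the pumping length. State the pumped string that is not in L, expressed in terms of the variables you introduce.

a^{p+k} b^p

Assume L is regular. Let p be the pumping length given by the pumping lemma.
Choose w = a^p b^p ∈ L with |w| = 2p ≥ p.
By the pumping lemma, w = xyz with |xy| ≤ p and y is nonempty.
Because |xy| ≤ p and w begins with p copies of a, we have y = a^k with 1 ≤ k ≤ p.
Pump with i = 2: xy^2z = a^{p+k} b^p has p+k occurrences of a but only p of b. Since k ≥ 1 the counts differ, so xy^2z ∉ L.
This contradicts the pumping lemma, so L is not regular.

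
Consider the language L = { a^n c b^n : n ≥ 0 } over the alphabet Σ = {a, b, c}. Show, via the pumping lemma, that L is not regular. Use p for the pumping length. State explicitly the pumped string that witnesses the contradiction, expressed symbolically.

Suppose for contradiction that L is regular, and let p be the pumping length.
Take w = a^p c b^p ∈ L with |w| = 2p+1 ≥ p.
Write w = xyz as guaranteed by the lemma, with |xy| ≤ p and y is nonempty.
Because |xy| ≤ p and w begins with p copies of a, we have y = a^k with 1 ≤ k ≤ p.
Pump with i = 2: xy^2z = a^{p+k} c b^p, which would require p+k = p. But k ≥ 1, so xy^2z ∉ L.
This is a contradiction; hence L is not regular.

a^{p+k} c b^p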